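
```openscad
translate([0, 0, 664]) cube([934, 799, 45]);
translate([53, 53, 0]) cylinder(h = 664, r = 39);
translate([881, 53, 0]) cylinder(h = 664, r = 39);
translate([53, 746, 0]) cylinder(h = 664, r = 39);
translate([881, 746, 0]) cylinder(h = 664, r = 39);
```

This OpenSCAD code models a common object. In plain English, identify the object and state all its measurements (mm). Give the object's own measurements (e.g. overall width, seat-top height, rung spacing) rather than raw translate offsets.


A table: top 934 mm (x) × 799 mm (y), 45 mm thick, upper face at z = 709 mm, on four round legs of 78 mm diameter, each leg's bounding box inset 14 mm from the nearest pair of top edges from z = 0 to the bottom of the top.


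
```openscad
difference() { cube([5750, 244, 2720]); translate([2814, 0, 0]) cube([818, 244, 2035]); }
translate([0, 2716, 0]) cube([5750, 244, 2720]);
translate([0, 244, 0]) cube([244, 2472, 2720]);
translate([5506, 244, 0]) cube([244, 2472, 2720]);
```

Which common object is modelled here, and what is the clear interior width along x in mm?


A single room. The interior width is 5262 mm.

Four walls enclosing a rectangle with a door in the front wall — a room. Outside width 5750 minus two 244 mm walls gives 5262 mm.


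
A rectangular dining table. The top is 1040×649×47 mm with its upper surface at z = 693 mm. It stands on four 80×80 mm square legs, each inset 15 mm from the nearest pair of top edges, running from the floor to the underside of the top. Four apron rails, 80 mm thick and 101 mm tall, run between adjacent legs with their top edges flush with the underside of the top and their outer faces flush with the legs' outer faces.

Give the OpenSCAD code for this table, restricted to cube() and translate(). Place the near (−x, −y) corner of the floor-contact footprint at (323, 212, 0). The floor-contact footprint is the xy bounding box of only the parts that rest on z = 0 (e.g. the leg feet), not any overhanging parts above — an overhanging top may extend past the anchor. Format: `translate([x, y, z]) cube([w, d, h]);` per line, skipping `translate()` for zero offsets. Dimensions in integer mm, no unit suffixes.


translate([308, 197, 646]) cube([1040, 649, 47]);
translate([323, 212, 0]) cube([80, 80, 646]);
translate([1253, 212, 0]) cube([80, 80, 646]);
translate([323, 751, 0]) cube([80, 80, 646]);
translate([1253, 751, 0]) cube([80, 80, 646]);
translate([403, 212, 545]) cube([850, 80, 101]);
translate([403, 751, 545]) cube([850, 80, 101]);
translate([323, 292, 545]) cube([80, 459, 101]);
translate([1253, 292, 545]) cube([80, 459, 101]);


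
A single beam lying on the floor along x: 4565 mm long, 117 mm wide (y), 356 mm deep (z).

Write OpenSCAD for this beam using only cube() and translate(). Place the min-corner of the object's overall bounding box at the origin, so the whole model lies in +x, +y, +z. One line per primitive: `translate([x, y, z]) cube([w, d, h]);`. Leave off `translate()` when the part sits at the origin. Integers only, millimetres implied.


cube([4565, 117, 356]);


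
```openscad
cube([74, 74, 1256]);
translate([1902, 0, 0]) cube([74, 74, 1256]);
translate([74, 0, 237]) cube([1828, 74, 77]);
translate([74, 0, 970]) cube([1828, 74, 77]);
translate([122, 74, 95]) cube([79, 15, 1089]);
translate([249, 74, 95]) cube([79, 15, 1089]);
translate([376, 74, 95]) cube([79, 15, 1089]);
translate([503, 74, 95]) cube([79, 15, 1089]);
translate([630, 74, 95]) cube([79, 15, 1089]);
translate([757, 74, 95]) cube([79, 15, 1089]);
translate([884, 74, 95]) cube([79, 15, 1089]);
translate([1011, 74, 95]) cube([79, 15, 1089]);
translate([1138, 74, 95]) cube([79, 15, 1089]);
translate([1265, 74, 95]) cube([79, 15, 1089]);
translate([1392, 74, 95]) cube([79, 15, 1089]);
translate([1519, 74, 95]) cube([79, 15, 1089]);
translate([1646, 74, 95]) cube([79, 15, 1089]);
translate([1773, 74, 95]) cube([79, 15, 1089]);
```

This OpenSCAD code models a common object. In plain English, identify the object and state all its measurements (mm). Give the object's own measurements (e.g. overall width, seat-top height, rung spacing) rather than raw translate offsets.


A fence section. Two 74×74 mm posts, 1256 mm tall, stand on the floor with a clear span of 1828 mm between their inner faces. Two horizontal rails of 74×77 mm section span the gap between the posts with their undersides at z = 237 mm and z = 970 mm, flush with the posts' −y face. 14 pickets, each 79 mm wide, 15 mm thick and 1089 mm tall, are fixed to the +y face of the rails with their bottoms at z = 95 mm, spaced across the span with a 48 mm gap after the −x post and between neighbouring pickets, with 50 mm left before the +x post.


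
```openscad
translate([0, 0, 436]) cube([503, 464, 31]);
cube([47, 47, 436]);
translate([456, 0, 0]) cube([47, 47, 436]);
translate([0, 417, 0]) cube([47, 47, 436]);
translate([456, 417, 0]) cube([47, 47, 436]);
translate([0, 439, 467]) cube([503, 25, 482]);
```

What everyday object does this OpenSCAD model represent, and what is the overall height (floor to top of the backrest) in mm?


A chair. The overall height is 949 mm.

A slab on four corner posts with a tall panel at the back — a chair. The seat slab sits at z = 436 with thickness 31, and the 482 mm backrest starts at the seat top, so the overall height is 436 + 31 + 482 = 949 mm.


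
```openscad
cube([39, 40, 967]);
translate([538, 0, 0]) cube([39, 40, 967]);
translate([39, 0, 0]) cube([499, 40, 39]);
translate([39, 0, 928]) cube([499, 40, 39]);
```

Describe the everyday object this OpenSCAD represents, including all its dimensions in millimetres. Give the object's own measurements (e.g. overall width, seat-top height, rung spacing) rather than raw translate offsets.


A rectangular picture frame lying in the x–z plane (depth along y). The opening is 499 mm wide (x) by 889 mm tall (z), surrounded by a border 39 mm wide on all four sides. The frame is 40 mm deep and is made of two full-height vertical stiles with two horizontal rails fitted between them.


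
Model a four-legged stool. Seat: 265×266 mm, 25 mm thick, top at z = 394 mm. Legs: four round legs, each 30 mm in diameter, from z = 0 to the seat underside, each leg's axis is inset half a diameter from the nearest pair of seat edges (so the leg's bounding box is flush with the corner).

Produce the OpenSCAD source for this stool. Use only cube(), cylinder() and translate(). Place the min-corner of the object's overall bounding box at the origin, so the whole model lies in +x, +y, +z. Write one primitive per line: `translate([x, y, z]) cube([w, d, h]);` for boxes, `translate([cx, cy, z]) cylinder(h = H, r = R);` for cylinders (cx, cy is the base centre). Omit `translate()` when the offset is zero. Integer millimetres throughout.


// leg_h = 394 - 25 = 369
translate([0, 0, 369]) cube([265, 266, 25]);
translate([15, 15, 0]) cylinder(h = 369, r = 15);
translate([250, 15, 0]) cylinder(h = 369, r = 15);
translate([15, 251, 0]) cylinder(h = 369, r = 15);
translate([250, 251, 0]) cylinder(h = 369, r = 15);


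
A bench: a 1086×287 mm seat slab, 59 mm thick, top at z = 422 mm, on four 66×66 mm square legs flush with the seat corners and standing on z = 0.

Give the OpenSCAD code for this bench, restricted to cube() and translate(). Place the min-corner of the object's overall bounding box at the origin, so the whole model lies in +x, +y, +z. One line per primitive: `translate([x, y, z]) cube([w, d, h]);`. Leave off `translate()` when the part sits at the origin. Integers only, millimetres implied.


translate([0, 0, 363]) cube([1086, 287, 59]);
cube([66, 66, 363]);
translate([0, 221, 0]) cube([66, 66, 363]);
translate([1020, 0, 0]) cube([66, 66, 363]);
translate([1020, 221, 0]) cube([66, 66, 363]);


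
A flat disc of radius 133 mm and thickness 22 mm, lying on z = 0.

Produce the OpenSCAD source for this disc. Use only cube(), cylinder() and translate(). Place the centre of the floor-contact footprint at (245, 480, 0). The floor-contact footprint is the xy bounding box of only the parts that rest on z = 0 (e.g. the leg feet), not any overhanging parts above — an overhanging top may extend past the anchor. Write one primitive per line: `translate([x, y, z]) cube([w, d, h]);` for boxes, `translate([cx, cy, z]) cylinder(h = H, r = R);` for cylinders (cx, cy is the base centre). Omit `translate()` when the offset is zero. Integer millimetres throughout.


translate([245, 480, 0]) cylinder(h = 22, r = 133);


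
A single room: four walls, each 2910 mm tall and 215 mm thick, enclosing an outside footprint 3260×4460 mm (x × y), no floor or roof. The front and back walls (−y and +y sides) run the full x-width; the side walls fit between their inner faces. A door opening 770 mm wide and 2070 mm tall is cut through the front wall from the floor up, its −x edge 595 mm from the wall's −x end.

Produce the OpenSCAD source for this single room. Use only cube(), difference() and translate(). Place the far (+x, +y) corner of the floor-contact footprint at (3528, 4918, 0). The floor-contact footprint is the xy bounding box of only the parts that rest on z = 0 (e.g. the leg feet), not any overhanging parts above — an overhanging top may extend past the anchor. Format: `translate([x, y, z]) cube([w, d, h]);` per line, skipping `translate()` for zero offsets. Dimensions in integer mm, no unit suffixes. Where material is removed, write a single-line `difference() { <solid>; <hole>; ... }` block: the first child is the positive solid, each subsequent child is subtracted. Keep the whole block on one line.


difference() { translate([268, 458, 0]) cube([3260, 215, 2910]); translate([863, 458, 0]) cube([770, 215, 2070]); }
translate([268, 4703, 0]) cube([3260, 215, 2910]);
translate([268, 673, 0]) cube([215, 4030, 2910]);
translate([3313, 673, 0]) cube([215, 4030, 2910]);


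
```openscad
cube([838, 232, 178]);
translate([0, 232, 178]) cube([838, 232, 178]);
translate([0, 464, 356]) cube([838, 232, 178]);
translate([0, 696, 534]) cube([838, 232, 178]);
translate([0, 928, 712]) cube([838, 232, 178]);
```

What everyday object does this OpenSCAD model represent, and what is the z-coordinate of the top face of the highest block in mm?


A staircase. The total rise is 890 mm.

5 identical blocks, each offset up and back from the previous — a staircase. Each step is 178 mm tall and there are 5 of them, so the total rise is 5 × 178 = 890 mm.


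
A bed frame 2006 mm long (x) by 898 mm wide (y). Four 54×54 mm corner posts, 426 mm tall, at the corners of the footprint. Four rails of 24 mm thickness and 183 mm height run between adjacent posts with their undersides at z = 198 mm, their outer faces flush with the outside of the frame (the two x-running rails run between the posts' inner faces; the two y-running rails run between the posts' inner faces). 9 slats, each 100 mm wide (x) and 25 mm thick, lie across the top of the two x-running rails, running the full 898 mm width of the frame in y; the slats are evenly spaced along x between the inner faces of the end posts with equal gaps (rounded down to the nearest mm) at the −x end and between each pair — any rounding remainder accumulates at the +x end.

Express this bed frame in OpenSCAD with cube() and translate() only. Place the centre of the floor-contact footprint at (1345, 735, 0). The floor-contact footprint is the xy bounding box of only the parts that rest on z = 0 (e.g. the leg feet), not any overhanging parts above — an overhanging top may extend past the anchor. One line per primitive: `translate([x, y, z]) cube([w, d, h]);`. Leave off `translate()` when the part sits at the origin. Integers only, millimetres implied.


translate([342, 286, 0]) cube([54, 54, 426]);
translate([342, 1130, 0]) cube([54, 54, 426]);
translate([2294, 286, 0]) cube([54, 54, 426]);
translate([2294, 1130, 0]) cube([54, 54, 426]);
translate([396, 286, 198]) cube([1898, 24, 183]);
translate([396, 1160, 198]) cube([1898, 24, 183]);
translate([342, 340, 198]) cube([24, 790, 183]);
translate([2324, 340, 198]) cube([24, 790, 183]);
translate([495, 286, 381]) cube([100, 898, 25]);
translate([694, 286, 381]) cube([100, 898, 25]);
translate([893, 286, 381]) cube([100, 898, 25]);
translate([1092, 286, 381]) cube([100, 898, 25]);
translate([1291, 286, 381]) cube([100, 898, 25]);
translate([1490, 286, 381]) cube([100, 898, 25]);
translate([1689, 286, 381]) cube([100, 898, 25]);
translate([1888, 286, 381]) cube([100, 898, 25]);
translate([2087, 286, 381]) cube([100, 898, 25]);


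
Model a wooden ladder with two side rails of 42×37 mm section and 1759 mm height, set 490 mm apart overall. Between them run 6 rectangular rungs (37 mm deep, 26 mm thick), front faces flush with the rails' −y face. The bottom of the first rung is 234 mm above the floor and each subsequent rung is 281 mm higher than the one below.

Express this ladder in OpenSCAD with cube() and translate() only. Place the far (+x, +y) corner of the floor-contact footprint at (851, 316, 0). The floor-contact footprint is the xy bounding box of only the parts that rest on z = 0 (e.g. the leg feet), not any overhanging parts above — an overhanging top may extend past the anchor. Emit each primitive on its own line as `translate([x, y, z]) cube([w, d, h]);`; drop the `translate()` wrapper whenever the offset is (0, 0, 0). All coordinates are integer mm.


translate([361, 279, 0]) cube([42, 37, 1759]);
translate([809, 279, 0]) cube([42, 37, 1759]);
translate([403, 279, 234]) cube([406, 37, 26]);
translate([403, 279, 515]) cube([406, 37, 26]);
translate([403, 279, 796]) cube([406, 37, 26]);
translate([403, 279, 1077]) cube([406, 37, 26]);
translate([403, 279, 1358]) cube([406, 37, 26]);
translate([403, 279, 1639]) cube([406, 37, 26]);


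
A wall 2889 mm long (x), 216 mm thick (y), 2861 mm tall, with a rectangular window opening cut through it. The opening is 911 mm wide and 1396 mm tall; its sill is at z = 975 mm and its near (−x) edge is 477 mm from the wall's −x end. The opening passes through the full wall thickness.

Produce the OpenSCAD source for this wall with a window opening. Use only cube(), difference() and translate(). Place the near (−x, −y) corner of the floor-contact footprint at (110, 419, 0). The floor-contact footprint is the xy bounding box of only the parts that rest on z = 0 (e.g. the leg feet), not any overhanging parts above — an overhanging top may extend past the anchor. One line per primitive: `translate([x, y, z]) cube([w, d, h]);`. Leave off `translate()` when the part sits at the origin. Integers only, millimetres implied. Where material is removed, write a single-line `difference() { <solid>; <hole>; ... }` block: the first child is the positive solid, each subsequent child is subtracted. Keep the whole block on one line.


difference() { translate([110, 419, 0]) cube([2889, 216, 2861]); translate([587, 419, 975]) cube([911, 216, 1396]); }


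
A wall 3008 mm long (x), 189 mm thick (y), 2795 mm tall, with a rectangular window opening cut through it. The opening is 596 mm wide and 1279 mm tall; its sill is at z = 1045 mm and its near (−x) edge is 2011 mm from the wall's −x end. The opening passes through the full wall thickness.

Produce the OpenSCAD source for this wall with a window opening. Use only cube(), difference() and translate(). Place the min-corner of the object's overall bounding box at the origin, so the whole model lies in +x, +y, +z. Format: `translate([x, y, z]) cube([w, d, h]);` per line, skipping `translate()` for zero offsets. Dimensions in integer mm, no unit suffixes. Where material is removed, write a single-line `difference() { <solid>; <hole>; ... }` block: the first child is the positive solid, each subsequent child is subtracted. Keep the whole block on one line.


difference() { cube([3008, 189, 2795]); translate([2011, 0, 1045]) cube([596, 189, 1279]); }


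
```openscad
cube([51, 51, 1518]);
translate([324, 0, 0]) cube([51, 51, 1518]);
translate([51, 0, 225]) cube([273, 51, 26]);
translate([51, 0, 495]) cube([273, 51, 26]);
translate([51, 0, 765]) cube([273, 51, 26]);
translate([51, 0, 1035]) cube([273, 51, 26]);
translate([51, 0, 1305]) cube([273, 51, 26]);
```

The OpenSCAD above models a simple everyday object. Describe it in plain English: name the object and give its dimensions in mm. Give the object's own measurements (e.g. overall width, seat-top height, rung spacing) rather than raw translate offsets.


A straight ladder. Two 51×51 mm vertical rails, 1518 mm tall, stand 375 mm apart (outside-to-outside) with their front faces coplanar on the −y side. 5 rungs, each 51 mm deep and 26 mm tall, span between the inner faces of the rails, front faces flush with the rails. The lowest rung's underside is at z = 225 mm and rungs are spaced 270 mm apart (underside to underside).


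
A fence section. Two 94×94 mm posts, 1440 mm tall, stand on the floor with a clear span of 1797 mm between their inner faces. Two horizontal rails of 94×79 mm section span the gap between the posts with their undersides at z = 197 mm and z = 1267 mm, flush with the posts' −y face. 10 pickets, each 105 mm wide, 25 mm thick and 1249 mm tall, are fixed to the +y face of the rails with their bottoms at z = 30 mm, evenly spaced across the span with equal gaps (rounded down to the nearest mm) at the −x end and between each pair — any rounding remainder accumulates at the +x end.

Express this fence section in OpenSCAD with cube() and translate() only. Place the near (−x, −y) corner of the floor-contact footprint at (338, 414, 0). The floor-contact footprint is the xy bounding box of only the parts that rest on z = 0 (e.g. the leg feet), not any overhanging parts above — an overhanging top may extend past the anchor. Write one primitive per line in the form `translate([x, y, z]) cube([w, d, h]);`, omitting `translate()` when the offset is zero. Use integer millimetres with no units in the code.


translate([338, 414, 0]) cube([94, 94, 1440]);
translate([2229, 414, 0]) cube([94, 94, 1440]);
translate([432, 414, 197]) cube([1797, 94, 79]);
translate([432, 414, 1267]) cube([1797, 94, 79]);
translate([499, 508, 30]) cube([105, 25, 1249]);
translate([671, 508, 30]) cube([105, 25, 1249]);
translate([843, 508, 30]) cube([105, 25, 1249]);
translate([1015, 508, 30]) cube([105, 25, 1249]);
translate([1187, 508, 30]) cube([105, 25, 1249]);
translate([1359, 508, 30]) cube([105, 25, 1249]);
translate([1531, 508, 30]) cube([105, 25, 1249]);
translate([1703, 508, 30]) cube([105, 25, 1249]);
translate([1875, 508, 30]) cube([105, 25, 1249]);
translate([2047, 508, 30]) cube([105, 25, 1249]);


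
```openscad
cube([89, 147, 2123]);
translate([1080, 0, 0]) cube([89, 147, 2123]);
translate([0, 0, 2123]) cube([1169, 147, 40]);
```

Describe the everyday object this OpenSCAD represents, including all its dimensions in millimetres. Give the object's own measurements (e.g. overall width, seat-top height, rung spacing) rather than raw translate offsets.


A door frame. The clear opening is 991 mm wide and 2123 mm high. Two 89 mm wide jambs, 147 mm deep, stand either side of the opening from the floor to the top of the opening. A 40 mm thick head sits across the top of both jambs, spanning the full outside width of the frame.


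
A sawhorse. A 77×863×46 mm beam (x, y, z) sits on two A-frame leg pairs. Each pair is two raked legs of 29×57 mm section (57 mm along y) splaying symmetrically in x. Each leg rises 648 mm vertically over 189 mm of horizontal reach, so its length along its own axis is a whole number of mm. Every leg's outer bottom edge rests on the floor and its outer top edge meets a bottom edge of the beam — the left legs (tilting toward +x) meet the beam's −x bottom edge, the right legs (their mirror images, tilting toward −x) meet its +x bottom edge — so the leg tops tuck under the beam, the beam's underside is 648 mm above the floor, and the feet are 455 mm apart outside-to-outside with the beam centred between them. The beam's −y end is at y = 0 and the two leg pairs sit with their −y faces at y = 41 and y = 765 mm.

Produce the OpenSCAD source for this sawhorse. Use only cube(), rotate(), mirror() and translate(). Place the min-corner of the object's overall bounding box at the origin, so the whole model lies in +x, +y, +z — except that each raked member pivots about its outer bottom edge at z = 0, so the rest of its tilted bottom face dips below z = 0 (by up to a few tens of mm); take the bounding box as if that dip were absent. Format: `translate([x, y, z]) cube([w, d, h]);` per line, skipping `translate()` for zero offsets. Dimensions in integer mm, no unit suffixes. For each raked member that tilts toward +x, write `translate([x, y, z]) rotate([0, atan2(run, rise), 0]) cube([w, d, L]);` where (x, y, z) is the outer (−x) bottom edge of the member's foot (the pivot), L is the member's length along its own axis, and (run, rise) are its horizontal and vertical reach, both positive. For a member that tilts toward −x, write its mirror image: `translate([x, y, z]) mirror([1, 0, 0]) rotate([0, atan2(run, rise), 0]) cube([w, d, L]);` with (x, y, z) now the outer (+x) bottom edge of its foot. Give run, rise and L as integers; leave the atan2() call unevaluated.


translate([189, 0, 648]) cube([77, 863, 46]);
translate([0, 41, 0]) rotate([0, atan2(189, 648), 0]) cube([29, 57, 675]);
translate([455, 41, 0]) mirror([1, 0, 0]) rotate([0, atan2(189, 648), 0]) cube([29, 57, 675]);
translate([0, 765, 0]) rotate([0, atan2(189, 648), 0]) cube([29, 57, 675]);
translate([455, 765, 0]) mirror([1, 0, 0]) rotate([0, atan2(189, 648), 0]) cube([29, 57, 675]);


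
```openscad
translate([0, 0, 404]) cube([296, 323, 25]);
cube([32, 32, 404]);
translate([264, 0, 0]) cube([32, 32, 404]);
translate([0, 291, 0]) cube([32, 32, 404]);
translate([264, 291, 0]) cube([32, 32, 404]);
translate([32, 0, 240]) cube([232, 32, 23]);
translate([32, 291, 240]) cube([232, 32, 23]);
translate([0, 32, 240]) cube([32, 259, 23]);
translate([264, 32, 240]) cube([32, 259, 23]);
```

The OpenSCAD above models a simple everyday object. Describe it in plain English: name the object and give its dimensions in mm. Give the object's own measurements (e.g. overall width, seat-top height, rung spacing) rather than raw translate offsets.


A four-legged stool. The seat is a 296×323×25 mm slab whose top surface is at z = 429 mm; four square legs, each 32×32 mm in cross-section, run from the floor (z = 0) to the underside of the seat, each flush with a corner of the seat. Four stretchers, 32 mm wide and 23 mm tall, connect adjacent legs with their undersides at z = 240 mm, each running between the inner faces of the legs it joins and aligned with the legs' outer faces on the other axis.


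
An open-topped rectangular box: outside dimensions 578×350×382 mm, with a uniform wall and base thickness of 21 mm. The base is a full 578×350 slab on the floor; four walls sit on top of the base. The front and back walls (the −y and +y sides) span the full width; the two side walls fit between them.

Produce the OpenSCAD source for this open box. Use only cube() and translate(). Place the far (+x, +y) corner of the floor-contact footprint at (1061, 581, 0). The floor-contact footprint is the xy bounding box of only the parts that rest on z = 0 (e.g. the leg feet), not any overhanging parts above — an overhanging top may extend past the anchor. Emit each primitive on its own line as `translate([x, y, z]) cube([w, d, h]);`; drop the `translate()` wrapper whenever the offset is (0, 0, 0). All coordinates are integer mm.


translate([483, 231, 0]) cube([578, 350, 21]);
translate([483, 231, 21]) cube([578, 21, 361]);
translate([483, 560, 21]) cube([578, 21, 361]);
translate([483, 252, 21]) cube([21, 308, 361]);
translate([1040, 252, 21]) cube([21, 308, 361]);


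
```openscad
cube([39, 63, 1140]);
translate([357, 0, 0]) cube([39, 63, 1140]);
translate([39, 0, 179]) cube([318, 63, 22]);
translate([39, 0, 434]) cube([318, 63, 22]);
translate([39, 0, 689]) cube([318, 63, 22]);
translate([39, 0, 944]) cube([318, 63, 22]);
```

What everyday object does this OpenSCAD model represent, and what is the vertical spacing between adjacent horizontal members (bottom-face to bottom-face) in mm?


A ladder. The rung spacing is 255 mm.

Two tall 39×63 posts with 4 short bars between them — a ladder. Adjacent rungs sit at z = 179 and z = 434, so the spacing is 434 − 179 = 255 mm.


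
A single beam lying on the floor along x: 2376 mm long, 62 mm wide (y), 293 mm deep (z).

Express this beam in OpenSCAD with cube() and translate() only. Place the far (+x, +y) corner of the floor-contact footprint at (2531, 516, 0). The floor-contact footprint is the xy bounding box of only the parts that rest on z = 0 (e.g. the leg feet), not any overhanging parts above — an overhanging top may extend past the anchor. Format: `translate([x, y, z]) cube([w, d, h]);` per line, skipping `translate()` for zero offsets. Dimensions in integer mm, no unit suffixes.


translate([155, 454, 0]) cube([2376, 62, 293]);


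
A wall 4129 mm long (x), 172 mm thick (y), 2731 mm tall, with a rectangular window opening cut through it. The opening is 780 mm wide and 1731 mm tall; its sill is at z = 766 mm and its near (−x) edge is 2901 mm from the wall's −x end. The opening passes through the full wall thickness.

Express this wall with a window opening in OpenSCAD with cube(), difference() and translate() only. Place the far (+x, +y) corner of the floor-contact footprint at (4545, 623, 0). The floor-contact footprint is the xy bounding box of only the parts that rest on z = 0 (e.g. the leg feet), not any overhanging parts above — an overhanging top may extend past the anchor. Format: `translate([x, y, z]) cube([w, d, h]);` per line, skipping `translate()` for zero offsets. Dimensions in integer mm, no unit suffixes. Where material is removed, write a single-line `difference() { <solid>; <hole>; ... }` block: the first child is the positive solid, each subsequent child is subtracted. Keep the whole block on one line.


difference() { translate([416, 451, 0]) cube([4129, 172, 2731]); translate([3317, 451, 766]) cube([780, 172, 1731]); }


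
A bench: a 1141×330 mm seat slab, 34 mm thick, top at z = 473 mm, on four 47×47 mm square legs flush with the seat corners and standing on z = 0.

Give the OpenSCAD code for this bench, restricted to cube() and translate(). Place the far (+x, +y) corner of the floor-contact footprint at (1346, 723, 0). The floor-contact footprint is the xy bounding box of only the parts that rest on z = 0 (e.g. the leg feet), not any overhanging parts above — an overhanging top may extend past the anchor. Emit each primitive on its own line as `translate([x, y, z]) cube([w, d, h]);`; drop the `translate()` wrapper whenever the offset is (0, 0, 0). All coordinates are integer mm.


translate([205, 393, 439]) cube([1141, 330, 34]);
translate([205, 393, 0]) cube([47, 47, 439]);
translate([205, 676, 0]) cube([47, 47, 439]);
translate([1299, 393, 0]) cube([47, 47, 439]);
translate([1299, 676, 0]) cube([47, 47, 439]);


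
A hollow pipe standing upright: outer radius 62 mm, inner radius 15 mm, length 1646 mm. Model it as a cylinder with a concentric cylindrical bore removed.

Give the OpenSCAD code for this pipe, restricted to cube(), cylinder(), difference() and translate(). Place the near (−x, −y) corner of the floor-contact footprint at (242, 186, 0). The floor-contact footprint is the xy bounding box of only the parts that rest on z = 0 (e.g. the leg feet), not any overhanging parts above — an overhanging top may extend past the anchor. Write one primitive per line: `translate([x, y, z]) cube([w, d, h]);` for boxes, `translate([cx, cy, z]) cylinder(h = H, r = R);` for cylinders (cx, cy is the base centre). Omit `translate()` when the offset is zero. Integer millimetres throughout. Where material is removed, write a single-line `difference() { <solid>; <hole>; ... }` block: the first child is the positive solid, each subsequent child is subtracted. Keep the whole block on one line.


difference() { translate([304, 248, 0]) cylinder(h = 1646, r = 62); translate([304, 248, 0]) cylinder(h = 1646, r = 15); }


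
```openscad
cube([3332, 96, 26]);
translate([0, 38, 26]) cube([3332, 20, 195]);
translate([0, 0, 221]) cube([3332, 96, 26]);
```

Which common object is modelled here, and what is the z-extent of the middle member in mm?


An I-beam. The web height is 195 mm.

Two wide flanges with a thin centred web — an I-beam. Overall 247 mm minus two 26 mm flanges gives a web of 247 − 2·26 = 195 mm.


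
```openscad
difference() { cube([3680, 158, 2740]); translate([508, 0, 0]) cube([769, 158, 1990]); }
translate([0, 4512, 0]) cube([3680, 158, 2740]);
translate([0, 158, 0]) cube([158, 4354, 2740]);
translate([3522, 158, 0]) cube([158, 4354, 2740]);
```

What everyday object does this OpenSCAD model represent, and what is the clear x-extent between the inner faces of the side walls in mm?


A single room. The interior width is 3364 mm.

Four walls enclosing a rectangle with a door in the front wall — a room. Outside width 3680 minus two 158 mm walls gives 3364 mm.


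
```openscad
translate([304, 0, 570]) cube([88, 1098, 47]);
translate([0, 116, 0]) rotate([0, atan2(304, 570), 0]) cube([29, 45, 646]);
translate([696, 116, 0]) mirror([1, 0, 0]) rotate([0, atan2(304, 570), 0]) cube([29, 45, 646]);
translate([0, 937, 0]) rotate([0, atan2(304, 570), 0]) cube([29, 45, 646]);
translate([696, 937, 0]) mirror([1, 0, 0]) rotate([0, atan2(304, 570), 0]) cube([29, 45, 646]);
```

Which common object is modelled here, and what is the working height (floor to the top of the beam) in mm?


A sawhorse. The overall height is 617 mm.

A beam across two mirrored pairs of raked legs — a sawhorse. The beam's underside is at z = 570 (matching the legs' vertical rise in atan2(304, 570)) and the beam is 47 mm tall, so its top is at 570 + 47 = 617 mm. The raked legs top out at the beam's underside, so that is the highest point.


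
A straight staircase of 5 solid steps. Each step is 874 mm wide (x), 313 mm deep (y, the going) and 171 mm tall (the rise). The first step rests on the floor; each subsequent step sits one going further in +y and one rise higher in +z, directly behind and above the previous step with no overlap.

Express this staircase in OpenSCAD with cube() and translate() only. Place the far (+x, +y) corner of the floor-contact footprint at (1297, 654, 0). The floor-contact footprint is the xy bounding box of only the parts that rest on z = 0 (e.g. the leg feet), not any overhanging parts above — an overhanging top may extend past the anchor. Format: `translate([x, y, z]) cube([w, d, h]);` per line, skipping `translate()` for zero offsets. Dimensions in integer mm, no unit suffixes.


translate([423, 341, 0]) cube([874, 313, 171]);
translate([423, 654, 171]) cube([874, 313, 171]);
translate([423, 967, 342]) cube([874, 313, 171]);
translate([423, 1280, 513]) cube([874, 313, 171]);
translate([423, 1593, 684]) cube([874, 313, 171]);


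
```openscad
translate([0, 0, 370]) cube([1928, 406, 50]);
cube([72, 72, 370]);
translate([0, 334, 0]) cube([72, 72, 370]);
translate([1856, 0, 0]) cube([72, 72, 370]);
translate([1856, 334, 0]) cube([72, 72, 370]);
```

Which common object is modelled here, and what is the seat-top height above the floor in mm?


A bench. The seat-top height is 420 mm.

A long slab on four corner posts — a bench. The slab sits at z = 370 with thickness 50, so the top is 370 + 50 = 420 mm.


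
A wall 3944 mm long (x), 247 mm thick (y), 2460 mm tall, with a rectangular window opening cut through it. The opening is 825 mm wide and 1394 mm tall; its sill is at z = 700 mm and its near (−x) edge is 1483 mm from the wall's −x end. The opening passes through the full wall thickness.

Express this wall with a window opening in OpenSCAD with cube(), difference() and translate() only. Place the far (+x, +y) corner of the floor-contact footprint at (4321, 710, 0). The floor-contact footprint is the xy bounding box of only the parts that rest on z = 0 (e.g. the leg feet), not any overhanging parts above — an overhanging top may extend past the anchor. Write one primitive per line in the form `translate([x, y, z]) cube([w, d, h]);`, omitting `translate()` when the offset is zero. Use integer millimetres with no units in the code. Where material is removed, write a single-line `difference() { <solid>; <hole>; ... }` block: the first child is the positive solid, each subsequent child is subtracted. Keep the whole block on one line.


difference() { translate([377, 463, 0]) cube([3944, 247, 2460]); translate([1860, 463, 700]) cube([825, 247, 1394]); }


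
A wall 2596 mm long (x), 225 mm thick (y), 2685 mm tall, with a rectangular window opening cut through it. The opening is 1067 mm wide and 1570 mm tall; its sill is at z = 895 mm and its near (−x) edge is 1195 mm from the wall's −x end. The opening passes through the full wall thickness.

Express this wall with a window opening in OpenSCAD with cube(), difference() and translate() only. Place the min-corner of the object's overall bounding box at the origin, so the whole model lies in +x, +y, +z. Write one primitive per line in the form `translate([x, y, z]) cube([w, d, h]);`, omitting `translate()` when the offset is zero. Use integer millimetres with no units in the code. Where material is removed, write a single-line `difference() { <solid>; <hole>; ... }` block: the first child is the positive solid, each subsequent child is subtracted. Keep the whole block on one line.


difference() { cube([2596, 225, 2685]); translate([1195, 0, 895]) cube([1067, 225, 1570]); }


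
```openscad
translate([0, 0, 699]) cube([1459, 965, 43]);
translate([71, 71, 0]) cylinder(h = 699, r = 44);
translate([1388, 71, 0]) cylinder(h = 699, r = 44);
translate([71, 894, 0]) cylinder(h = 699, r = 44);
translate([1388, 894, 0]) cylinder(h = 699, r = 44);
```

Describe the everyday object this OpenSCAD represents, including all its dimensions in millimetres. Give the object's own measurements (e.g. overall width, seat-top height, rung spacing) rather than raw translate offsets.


A rectangular dining table. The top is 1459×965×43 mm with its upper surface at z = 742 mm. It stands on four round legs of 88 mm diameter, each leg's bounding box inset 27 mm from the nearest pair of top edges, running from the floor to the underside of the top.


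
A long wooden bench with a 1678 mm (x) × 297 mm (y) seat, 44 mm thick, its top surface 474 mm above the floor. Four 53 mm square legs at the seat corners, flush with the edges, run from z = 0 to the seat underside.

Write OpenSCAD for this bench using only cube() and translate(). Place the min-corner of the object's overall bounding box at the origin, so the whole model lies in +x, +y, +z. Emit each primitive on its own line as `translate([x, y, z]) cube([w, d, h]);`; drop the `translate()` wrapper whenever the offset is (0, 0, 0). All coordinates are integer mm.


translate([0, 0, 430]) cube([1678, 297, 44]);
cube([53, 53, 430]);
translate([0, 244, 0]) cube([53, 53, 430]);
translate([1625, 0, 0]) cube([53, 53, 430]);
translate([1625, 244, 0]) cube([53, 53, 430]);


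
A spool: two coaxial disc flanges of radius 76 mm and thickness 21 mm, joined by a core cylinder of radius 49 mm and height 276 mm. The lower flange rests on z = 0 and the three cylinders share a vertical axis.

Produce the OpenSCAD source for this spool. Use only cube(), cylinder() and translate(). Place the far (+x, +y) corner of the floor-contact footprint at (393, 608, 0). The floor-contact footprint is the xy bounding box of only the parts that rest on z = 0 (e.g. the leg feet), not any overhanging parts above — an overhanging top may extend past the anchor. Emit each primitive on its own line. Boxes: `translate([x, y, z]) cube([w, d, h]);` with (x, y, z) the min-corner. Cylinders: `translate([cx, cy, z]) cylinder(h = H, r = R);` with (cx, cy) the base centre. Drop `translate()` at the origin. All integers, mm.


translate([317, 532, 0]) cylinder(h = 21, r = 76);
translate([317, 532, 21]) cylinder(h = 276, r = 49);
translate([317, 532, 297]) cylinder(h = 21, r = 76);


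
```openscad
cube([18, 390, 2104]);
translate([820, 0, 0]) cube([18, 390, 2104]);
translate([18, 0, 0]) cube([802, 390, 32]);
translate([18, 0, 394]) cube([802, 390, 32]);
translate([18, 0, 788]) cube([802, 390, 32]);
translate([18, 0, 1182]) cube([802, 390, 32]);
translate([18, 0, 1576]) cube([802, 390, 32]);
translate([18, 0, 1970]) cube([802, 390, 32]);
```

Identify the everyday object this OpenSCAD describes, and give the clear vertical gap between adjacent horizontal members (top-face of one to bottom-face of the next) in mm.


A bookshelf. The clear shelf gap is 362 mm.

Two tall side panels with 6 horizontal boards between them — a bookshelf. The first two shelf undersides are at z = 0 and z = 394; with shelf thickness 32, the clear gap is 394 − 0 − 32 = 362 mm.


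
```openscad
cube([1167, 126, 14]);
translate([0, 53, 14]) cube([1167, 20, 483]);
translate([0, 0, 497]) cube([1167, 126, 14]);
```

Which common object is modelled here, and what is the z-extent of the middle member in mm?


An I-beam. The web height is 483 mm.

Two wide flanges with a thin centred web — an I-beam. Overall 511 mm minus two 14 mm flanges gives a web of 511 − 2·14 = 483 mm.


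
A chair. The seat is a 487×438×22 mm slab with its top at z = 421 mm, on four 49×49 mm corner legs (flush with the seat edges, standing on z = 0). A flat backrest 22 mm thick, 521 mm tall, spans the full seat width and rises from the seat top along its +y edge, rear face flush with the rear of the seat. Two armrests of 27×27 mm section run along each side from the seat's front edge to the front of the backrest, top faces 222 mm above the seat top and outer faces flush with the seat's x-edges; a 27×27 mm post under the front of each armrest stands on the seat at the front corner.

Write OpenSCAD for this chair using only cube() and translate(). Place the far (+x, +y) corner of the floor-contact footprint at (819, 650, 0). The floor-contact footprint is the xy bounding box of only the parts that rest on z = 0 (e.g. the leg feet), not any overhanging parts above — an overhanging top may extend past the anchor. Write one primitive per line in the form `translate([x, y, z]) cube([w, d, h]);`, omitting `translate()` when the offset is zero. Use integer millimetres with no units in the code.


translate([332, 212, 399]) cube([487, 438, 22]);
translate([332, 212, 0]) cube([49, 49, 399]);
translate([770, 212, 0]) cube([49, 49, 399]);
translate([332, 601, 0]) cube([49, 49, 399]);
translate([770, 601, 0]) cube([49, 49, 399]);
translate([332, 628, 421]) cube([487, 22, 521]);
translate([332, 212, 616]) cube([27, 416, 27]);
translate([792, 212, 616]) cube([27, 416, 27]);
translate([332, 212, 421]) cube([27, 27, 195]);
translate([792, 212, 421]) cube([27, 27, 195]);


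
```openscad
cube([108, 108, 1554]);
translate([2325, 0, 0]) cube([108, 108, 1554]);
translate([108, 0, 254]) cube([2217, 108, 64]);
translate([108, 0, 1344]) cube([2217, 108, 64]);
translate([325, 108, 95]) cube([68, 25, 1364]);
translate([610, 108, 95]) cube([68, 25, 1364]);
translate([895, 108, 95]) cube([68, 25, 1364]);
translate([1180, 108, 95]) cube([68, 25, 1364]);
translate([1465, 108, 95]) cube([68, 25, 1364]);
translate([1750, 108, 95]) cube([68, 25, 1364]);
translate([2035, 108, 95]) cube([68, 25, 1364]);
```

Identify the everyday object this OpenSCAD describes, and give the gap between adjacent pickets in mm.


A fence section. The picket gap is 217 mm.

Two posts, two rails, 7 pickets — a fence section. Span 2217 mm holds 7 pickets of 68 mm with 8 equal gaps: ⌊(2217 − 7·68) / 8⌋ = 217 mm.


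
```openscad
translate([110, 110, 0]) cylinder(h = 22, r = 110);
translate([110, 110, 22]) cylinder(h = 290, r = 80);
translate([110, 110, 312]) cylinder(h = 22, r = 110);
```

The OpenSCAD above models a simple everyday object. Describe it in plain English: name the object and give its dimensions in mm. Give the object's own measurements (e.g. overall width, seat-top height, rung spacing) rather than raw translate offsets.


A spool: two coaxial disc flanges of radius 110 mm and thickness 22 mm, joined by a core cylinder of radius 80 mm and height 290 mm. The lower flange rests on z = 0 and the three cylinders share a vertical axis.
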